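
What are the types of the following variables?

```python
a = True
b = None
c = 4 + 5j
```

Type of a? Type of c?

a is bool; c is complex

bool, complex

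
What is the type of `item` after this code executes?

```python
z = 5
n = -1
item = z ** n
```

int ** negative int returns float

float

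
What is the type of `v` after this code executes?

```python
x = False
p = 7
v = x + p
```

bool + int returns int (False is 0, so 0 + 7 = 7)

int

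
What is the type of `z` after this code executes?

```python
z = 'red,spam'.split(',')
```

str.split() returns list

list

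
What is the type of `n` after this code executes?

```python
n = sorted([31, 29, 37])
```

sorted() always returns list

list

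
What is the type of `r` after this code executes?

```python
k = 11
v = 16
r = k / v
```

int / int always returns float in Python 3 (11 / 16 = 0.6875)

float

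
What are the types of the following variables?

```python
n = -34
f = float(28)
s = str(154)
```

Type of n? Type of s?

n is int; s is str

int, str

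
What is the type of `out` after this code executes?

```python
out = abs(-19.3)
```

abs() of float returns float

float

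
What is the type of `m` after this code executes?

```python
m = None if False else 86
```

Ternary: condition is False, else branch (86) taken → int

int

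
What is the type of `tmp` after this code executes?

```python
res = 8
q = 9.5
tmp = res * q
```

int * float returns float (8 * 9.5 = 76.0)

float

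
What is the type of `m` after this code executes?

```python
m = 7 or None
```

'or' returns first truthy value (7, int)

int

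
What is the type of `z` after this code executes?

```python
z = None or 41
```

'or' with None returns the other value (41, int)

int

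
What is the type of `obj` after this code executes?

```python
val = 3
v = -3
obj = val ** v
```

int ** negative int returns float

float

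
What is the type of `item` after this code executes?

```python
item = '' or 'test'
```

'or' returns first truthy value ('test', which is str)

str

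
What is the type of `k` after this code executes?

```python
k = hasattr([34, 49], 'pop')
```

hasattr() returns bool

bool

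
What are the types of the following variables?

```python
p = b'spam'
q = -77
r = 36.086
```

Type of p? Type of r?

p is bytes; r is float

bytes, float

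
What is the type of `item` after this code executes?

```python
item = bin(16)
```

bin() returns str representation

str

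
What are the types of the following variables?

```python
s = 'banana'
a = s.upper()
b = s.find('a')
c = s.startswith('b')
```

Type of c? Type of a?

str.startswith() returns bool; str.upper() returns str

bool, str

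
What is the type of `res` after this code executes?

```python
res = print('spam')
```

print() returns None

NoneType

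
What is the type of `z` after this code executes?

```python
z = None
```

None has type NoneType

NoneType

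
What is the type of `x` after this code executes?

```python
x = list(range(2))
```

list(range(...)) returns list

list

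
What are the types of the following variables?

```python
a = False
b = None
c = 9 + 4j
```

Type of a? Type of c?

a is bool; c is complex

bool, complex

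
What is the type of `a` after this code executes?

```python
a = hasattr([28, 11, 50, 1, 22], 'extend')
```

hasattr() returns bool

bool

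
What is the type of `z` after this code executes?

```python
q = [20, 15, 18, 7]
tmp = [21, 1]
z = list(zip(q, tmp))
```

list(zip(...)) returns a list of tuples

list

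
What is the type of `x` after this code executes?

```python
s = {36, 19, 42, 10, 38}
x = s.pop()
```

Popping from a set of ints returns int

int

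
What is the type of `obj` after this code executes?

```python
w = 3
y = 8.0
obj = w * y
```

int * float returns float (3 * 8.0 = 24.0)

float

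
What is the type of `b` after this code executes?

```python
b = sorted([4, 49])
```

sorted() always returns list

list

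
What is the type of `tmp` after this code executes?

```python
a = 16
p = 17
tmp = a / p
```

int / int always returns float in Python 3 (16 / 17 = 0.941176)

float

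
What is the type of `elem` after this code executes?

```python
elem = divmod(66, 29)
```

divmod() returns a tuple (quotient, remainder)

tuple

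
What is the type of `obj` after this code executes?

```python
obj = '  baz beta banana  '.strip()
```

str.strip() returns str

str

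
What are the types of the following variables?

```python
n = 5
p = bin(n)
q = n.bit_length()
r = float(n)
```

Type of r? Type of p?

float() returns float; bin() returns str

float, str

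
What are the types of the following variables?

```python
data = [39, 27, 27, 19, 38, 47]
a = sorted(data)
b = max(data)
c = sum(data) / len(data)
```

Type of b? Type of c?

max of ints returns int; int / int returns float

int, float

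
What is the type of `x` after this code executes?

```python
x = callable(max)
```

callable() returns bool

bool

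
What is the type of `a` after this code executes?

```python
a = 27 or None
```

'or' returns first truthy value (27, int)

int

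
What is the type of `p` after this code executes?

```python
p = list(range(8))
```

list(range(...)) returns list

list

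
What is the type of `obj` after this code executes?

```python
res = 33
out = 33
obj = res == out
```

Equality comparison returns bool

bool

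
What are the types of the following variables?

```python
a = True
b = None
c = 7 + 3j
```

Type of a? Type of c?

a is bool; c is complex

bool, complex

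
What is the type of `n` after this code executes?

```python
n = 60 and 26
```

'and' returns the last value when all truthy (26, which is int)

int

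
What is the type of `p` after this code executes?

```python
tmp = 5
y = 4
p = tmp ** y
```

int ** positive int returns int (5 ** 4 = 625)

int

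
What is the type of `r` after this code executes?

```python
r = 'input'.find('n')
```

str.find() returns int (index, or -1)

int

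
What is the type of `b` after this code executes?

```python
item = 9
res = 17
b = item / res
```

int / int always returns float in Python 3 (9 / 17 = 0.529412)

float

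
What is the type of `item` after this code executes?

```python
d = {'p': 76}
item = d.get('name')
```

dict.get() returns None when key 'name' is not found and no default given

NoneType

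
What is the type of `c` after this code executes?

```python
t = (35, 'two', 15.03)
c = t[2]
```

Index 2 of tuple is 15.03 which is float

float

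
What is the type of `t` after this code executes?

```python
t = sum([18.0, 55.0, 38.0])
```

sum() of floats returns float

float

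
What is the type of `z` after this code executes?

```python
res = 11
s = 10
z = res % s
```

int % int returns int (11 % 10 = 1)

int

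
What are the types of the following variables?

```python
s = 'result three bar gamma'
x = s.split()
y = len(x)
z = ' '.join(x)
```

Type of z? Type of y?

str.join() returns str; len() returns int

str, int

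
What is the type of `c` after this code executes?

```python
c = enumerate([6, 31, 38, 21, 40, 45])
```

enumerate() returns an enumerate iterator object

enumerate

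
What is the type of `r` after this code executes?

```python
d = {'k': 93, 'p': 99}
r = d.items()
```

dict.items() returns a dict_items view

dict_items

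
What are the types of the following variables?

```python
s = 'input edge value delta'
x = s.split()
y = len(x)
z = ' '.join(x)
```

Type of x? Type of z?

str.split() returns list; str.join() returns str

list, str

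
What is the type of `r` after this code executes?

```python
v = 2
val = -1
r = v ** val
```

int ** negative int returns float

float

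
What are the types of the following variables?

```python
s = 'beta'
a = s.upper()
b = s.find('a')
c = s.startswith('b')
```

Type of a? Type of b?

str.upper() returns str; str.find() returns int

str, int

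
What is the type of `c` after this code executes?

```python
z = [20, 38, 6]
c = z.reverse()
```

list.reverse() returns None

NoneType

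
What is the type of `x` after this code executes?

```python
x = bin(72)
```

bin() returns str representation

str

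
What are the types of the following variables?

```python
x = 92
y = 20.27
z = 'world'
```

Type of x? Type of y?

x is int; y is float

int, float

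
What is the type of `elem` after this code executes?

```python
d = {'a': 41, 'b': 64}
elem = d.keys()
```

.keys() returns a dict_keys view object

dict_keys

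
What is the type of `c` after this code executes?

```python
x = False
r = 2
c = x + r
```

bool + int returns int (False is 0, so 0 + 2 = 2)

int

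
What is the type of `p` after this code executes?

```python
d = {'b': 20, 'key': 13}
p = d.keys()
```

.keys() returns a dict_keys view object

dict_keys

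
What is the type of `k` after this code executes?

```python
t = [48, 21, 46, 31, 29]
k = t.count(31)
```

list.count() returns int

int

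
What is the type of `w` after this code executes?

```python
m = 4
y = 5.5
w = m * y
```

int * float returns float (4 * 5.5 = 22.0)

float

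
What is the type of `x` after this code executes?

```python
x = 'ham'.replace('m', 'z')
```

str.replace() returns str

str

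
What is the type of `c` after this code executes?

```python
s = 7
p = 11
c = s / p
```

int / int always returns float in Python 3 (7 / 11 = 0.636364)

float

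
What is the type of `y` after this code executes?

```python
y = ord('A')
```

ord() returns int (Unicode code point)

int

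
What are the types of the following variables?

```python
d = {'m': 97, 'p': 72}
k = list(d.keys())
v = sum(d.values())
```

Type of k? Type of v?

list(...) returns list; sum of int values returns int

list, int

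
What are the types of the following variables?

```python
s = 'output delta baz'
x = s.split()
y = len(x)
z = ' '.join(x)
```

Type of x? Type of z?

str.split() returns list; str.join() returns str

list, str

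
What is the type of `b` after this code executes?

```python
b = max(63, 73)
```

max() of ints returns int

int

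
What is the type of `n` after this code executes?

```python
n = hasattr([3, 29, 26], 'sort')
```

hasattr() returns bool

bool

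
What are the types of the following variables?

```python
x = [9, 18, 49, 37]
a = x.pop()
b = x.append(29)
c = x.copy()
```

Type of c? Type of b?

list.copy() returns list; list.append() returns None

list, NoneType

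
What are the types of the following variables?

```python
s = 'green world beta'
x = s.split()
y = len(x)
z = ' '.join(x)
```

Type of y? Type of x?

len() returns int; str.split() returns list

int, list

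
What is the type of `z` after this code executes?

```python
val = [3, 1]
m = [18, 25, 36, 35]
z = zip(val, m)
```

zip() returns a zip iterator object

zip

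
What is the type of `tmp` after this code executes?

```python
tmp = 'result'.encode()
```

str.encode() returns bytes

bytes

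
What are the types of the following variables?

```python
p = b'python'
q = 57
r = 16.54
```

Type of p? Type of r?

p is bytes; r is float

bytes, float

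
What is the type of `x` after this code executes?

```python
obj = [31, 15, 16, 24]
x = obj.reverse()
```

list.reverse() returns None

NoneType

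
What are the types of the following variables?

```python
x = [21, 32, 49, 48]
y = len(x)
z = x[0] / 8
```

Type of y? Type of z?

len() returns int; int / int returns float

int, float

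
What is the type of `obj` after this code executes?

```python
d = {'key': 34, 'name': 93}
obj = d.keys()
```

.keys() returns a dict_keys view object

dict_keys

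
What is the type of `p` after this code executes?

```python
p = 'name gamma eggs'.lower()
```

str.lower() returns str

str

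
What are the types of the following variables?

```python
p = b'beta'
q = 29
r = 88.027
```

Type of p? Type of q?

p is bytes; q is int

bytes, int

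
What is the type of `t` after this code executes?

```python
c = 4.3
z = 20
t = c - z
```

float - int returns float (4.3 - 20 = -15.7)

float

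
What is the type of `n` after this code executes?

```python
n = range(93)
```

range() returns a range object

range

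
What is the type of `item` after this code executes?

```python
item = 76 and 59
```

'and' returns the last value when all truthy (59, which is int)

int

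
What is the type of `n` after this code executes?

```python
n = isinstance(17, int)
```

isinstance() returns bool

bool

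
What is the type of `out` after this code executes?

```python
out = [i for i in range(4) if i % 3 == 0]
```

A list comprehension [...] produces a list

list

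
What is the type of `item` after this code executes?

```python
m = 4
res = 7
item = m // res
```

int // int returns int (4 // 7 = 0)

int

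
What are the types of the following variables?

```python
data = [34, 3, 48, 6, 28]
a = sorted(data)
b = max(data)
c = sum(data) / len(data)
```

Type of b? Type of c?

max of ints returns int; int / int returns float

int, float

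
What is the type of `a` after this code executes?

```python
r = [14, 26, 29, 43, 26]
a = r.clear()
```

list.clear() returns None

NoneType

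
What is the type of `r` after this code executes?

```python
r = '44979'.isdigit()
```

str.isdigit() returns bool

bool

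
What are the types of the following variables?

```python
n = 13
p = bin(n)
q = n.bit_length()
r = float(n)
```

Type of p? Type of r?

bin() returns str; float() returns float

str, float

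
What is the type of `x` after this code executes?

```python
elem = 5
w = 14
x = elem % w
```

int % int returns int (5 % 14 = 5)

int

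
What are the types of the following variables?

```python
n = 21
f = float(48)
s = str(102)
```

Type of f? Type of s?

f is float; s is str

float, str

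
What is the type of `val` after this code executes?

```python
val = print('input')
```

print() returns None

NoneType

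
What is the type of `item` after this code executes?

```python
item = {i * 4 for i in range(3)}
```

A set comprehension {expr for x in iterable} produces a set

set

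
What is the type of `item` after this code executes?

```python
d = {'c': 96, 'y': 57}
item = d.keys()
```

.keys() returns a dict_keys view object

dict_keys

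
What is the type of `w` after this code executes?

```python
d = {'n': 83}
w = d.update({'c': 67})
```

dict.update() returns None

NoneType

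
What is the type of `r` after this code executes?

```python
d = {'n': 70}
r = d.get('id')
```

dict.get() returns None when key 'id' is not found and no default given

NoneType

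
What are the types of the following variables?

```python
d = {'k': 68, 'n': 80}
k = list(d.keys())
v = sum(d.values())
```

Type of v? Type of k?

sum of int values returns int; list(...) returns list

int, list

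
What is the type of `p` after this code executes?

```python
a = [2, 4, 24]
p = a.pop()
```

list.pop() returns the popped element (int here)

int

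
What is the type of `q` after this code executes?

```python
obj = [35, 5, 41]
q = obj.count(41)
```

list.count() returns int

int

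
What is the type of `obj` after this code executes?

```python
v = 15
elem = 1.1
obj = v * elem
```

int * float returns float (15 * 1.1 = 16.5)

float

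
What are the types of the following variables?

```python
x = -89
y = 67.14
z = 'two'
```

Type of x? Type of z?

x is int; z is str

int, str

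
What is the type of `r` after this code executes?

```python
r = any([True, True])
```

any() returns bool

bool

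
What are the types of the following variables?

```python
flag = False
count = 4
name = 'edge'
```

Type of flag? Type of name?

flag is bool; name is str

bool, str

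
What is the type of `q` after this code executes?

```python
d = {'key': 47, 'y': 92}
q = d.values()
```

.values() returns a dict_values view object

dict_values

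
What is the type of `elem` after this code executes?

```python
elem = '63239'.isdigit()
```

str.isdigit() returns bool

bool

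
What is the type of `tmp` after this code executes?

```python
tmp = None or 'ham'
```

'or' with None returns the other value ('ham', str)

str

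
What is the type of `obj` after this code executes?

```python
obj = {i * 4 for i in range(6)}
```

A set comprehension {expr for x in iterable} produces a set

set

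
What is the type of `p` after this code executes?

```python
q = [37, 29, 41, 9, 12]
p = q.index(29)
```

list.index() returns int

int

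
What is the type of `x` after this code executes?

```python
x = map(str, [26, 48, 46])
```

map() returns a map iterator object

map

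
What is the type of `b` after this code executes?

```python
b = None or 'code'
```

'or' with None returns the other value ('code', str)

str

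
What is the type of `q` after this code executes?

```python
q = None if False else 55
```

Ternary: condition is False, else branch (55) taken → int

int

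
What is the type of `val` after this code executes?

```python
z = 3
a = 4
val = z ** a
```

int ** positive int returns int (3 ** 4 = 81)

int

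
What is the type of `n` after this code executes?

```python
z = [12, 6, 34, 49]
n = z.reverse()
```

list.reverse() returns None

NoneType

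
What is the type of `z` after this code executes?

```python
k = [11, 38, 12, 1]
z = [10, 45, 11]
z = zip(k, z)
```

zip() returns a zip iterator object

zip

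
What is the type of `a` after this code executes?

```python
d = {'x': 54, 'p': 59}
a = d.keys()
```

.keys() returns a dict_keys view object

dict_keys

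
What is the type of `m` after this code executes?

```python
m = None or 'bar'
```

'or' with None returns the other value ('bar', str)

str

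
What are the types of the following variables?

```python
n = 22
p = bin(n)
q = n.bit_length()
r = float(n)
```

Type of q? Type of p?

int.bit_length() returns int; bin() returns str

int, str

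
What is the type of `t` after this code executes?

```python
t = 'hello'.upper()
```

str.upper() returns str

str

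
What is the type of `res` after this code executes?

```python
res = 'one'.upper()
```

str.upper() returns str

str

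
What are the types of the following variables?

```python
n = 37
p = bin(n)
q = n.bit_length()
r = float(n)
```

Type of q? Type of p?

int.bit_length() returns int; bin() returns str

int, str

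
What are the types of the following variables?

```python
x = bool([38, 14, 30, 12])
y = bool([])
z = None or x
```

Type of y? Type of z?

bool() returns bool; None or <bool> returns the bool

bool, bool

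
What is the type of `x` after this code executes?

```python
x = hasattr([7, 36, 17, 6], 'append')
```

hasattr() returns bool

bool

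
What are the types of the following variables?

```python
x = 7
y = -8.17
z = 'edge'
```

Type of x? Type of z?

x is int; z is str

int, str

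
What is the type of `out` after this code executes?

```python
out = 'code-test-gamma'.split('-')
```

str.split() returns list

list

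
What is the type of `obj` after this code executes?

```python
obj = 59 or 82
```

'or' returns the first truthy value (59, which is int)

int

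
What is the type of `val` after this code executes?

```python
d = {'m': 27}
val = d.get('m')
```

dict.get() returns the value (int) when key is found

int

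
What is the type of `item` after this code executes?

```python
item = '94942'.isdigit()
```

str.isdigit() returns bool

bool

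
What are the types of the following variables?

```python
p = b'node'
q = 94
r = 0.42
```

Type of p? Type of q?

p is bytes; q is int

bytes, int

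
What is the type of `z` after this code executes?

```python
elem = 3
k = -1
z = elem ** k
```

int ** negative int returns float

float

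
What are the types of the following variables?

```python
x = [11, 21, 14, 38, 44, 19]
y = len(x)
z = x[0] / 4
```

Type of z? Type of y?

int / int returns float; len() returns int

float, int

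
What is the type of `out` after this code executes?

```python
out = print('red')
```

print() returns None

NoneType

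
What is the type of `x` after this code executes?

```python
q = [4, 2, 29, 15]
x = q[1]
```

Indexing a list of ints returns int (q[1] = 2)

int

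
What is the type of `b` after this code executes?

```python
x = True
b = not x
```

'not' always returns bool

bool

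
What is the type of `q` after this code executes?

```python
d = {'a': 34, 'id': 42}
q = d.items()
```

dict.items() returns a dict_items view

dict_items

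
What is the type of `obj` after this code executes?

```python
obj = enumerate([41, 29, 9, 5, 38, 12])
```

enumerate() returns an enumerate iterator object

enumerate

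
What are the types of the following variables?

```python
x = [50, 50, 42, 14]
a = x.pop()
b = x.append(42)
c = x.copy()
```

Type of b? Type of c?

list.append() returns None; list.copy() returns list

NoneType, list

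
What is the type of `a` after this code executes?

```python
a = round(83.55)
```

round() with no ndigits arg returns int

int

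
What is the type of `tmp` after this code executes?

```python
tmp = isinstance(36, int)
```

isinstance() returns bool

bool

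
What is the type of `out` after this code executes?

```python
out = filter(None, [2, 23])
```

filter() returns a filter iterator object

filter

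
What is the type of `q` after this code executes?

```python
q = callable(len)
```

callable() returns bool

bool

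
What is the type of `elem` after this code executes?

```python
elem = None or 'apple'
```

'or' with None returns the other value ('apple', str)

str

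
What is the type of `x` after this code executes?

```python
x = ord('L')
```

ord() returns int (Unicode code point)

int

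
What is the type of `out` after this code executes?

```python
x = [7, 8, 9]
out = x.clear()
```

list.clear() returns None

NoneType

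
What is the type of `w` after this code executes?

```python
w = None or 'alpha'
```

'or' with None returns the other value ('alpha', str)

str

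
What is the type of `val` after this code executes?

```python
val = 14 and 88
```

'and' returns the last value when all truthy (88, which is int)

int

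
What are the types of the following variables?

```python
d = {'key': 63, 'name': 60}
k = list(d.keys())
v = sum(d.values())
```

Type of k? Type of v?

list(...) returns list; sum of int values returns int

list, int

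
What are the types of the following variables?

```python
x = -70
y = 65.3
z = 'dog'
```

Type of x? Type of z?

x is int; z is str

int, str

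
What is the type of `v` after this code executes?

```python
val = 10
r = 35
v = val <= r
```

Comparison operators return bool

bool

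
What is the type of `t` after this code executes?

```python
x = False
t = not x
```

'not' always returns bool

bool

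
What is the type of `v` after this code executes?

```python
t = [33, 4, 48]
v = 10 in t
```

'in' operator returns bool

bool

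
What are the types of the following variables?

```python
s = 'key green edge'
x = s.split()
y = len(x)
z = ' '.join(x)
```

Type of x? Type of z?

str.split() returns list; str.join() returns str

list, str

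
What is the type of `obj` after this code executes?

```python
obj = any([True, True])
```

any() returns bool

bool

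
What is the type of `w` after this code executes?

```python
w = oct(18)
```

oct() returns str representation

str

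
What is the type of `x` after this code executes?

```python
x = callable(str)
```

callable() returns bool

bool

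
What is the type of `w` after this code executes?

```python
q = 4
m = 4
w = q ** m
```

int ** positive int returns int (4 ** 4 = 256)

int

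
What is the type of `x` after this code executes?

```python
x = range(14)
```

range() returns a range object

range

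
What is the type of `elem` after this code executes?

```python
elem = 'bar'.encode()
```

str.encode() returns bytes

bytes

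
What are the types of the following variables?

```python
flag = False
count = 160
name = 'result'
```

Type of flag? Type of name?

flag is bool; name is str

bool, str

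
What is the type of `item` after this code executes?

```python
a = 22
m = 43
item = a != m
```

Comparison operators return bool

bool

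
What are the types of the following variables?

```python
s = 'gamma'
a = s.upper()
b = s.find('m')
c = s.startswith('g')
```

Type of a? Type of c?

str.upper() returns str; str.startswith() returns bool

str, bool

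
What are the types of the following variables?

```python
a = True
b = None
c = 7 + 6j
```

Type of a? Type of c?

a is bool; c is complex

bool, complex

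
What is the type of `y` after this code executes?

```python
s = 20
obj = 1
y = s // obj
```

int // int returns int (20 // 1 = 20)

int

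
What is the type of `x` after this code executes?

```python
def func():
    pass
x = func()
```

A function with no return statement returns None

NoneType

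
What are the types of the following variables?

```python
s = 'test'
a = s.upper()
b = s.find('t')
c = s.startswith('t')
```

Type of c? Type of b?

str.startswith() returns bool; str.find() returns int

bool, int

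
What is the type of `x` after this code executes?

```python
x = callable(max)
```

callable() returns bool

bool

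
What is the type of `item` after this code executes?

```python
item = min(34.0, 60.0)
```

min() of floats returns float

float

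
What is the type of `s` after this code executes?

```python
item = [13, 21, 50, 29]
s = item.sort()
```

list.sort() returns None (sorts in place)

NoneType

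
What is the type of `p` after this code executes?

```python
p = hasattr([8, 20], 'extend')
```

hasattr() returns bool

bool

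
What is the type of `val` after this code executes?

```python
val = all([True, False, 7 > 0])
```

all() returns bool

bool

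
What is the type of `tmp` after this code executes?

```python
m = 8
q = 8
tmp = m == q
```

Equality comparison returns bool

bool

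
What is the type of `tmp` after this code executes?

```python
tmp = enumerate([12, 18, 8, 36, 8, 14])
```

enumerate() returns an enumerate iterator object

enumerate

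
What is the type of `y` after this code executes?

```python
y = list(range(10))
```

list(range(...)) returns list

list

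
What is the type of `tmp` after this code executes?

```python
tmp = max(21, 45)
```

max() of ints returns int

int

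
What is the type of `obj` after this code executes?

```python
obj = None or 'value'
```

'or' with None returns the other value ('value', str)

str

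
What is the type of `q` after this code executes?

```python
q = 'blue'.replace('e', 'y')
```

str.replace() returns str

str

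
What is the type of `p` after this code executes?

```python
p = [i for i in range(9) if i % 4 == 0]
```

A list comprehension [...] produces a list

list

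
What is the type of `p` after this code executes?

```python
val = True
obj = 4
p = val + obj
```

bool + int returns int (True is 1, so 1 + 4 = 5)

int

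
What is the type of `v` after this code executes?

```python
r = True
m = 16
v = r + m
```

bool + int returns int (True is 1, so 1 + 16 = 17)

int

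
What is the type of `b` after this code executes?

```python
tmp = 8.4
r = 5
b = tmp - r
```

float - int returns float (8.4 - 5 = 3.4)

float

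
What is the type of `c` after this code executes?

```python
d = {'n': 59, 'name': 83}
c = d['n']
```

Accessing dict[str, int] with key 'n' returns int value 59

int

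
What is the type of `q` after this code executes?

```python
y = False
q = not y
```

'not' always returns bool

bool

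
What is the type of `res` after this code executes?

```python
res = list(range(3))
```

list(range(...)) returns list

list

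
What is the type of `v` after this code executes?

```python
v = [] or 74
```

'or' returns first truthy value (74, which is int)

int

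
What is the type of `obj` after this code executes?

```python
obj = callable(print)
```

callable() returns bool

bool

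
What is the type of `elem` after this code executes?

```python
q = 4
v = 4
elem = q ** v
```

int ** positive int returns int (4 ** 4 = 256)

int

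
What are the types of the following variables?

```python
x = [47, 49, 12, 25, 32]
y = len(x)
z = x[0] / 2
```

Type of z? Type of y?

int / int returns float; len() returns int

float, int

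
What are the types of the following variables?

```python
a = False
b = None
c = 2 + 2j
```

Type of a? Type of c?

a is bool; c is complex

bool, complex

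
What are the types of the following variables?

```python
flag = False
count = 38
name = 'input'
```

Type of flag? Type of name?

flag is bool; name is str

bool, str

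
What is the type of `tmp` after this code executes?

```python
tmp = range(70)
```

range() returns a range object

range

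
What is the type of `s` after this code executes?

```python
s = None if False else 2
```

Ternary: condition is False, else branch (2) taken → int

int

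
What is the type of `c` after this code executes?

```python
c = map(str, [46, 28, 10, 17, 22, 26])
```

map() returns a map iterator object

map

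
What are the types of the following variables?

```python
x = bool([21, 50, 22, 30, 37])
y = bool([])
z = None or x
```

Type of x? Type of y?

bool() returns bool; bool() returns bool

bool, bool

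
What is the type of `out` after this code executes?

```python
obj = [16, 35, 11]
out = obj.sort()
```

list.sort() returns None (sorts in place)

NoneType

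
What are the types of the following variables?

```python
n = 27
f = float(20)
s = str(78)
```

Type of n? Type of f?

n is int; f is float

int, float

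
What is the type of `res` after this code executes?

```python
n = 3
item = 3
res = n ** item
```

int ** positive int returns int (3 ** 3 = 27)

int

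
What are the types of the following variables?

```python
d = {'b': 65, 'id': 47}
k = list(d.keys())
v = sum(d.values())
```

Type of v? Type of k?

sum of int values returns int; list(...) returns list

int, list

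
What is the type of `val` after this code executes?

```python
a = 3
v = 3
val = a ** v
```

int ** positive int returns int (3 ** 3 = 27)

int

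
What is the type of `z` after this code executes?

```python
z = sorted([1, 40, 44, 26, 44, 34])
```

sorted() always returns list

list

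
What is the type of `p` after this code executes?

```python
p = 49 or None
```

'or' returns first truthy value (49, int)

int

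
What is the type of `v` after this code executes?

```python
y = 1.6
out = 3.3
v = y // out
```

float // float returns float (floor division preserves float type)

float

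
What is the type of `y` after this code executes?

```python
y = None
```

None has type NoneType

NoneType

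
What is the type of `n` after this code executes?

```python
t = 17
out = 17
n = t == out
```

Equality comparison returns bool

bool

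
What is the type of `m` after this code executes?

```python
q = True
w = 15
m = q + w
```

bool + int returns int (True is 1, so 1 + 15 = 16)

int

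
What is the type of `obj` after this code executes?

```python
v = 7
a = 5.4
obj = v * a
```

int * float returns float (7 * 5.4 = 37.8)

float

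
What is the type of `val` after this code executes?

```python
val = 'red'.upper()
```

str.upper() returns str

str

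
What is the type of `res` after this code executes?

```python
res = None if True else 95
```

Ternary: condition is True, if branch (None) taken → NoneType

NoneType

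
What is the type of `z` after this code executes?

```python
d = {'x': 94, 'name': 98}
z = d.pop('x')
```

dict.pop() returns the value (int)

int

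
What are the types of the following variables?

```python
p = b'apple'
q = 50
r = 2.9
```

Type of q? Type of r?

q is int; r is float

int, float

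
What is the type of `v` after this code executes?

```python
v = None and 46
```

'and' returns first falsy value (None)

NoneType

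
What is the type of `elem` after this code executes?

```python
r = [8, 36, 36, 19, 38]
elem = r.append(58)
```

list.append() returns None (mutates in place)

NoneType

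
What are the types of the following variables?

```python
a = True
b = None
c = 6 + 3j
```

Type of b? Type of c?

b is NoneType; c is complex

NoneType, complex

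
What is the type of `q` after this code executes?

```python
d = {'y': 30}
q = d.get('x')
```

dict.get() returns None when key 'x' is not found and no default given

NoneType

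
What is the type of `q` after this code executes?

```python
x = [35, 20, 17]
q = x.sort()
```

list.sort() returns None (sorts in place)

NoneType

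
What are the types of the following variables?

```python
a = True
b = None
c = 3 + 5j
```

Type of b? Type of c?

b is NoneType; c is complex

NoneType, complex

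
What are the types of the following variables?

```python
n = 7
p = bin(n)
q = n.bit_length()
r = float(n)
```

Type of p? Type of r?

bin() returns str; float() returns float

str, float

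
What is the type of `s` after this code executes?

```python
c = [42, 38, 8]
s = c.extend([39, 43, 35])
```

list.extend() returns None

NoneType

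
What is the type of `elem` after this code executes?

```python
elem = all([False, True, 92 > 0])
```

all() returns bool

bool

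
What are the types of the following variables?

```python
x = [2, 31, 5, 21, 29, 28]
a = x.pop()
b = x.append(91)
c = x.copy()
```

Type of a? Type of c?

list.pop() returns the element (int); list.copy() returns list

int, list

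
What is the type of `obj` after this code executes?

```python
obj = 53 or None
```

'or' returns first truthy value (53, int)

int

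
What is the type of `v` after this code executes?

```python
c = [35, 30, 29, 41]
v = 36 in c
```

'in' operator returns bool

bool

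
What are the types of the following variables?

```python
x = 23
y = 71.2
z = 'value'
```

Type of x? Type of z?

x is int; z is str

int, str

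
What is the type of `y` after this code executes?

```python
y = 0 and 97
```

'and' returns the first falsy value (0, which is int)

int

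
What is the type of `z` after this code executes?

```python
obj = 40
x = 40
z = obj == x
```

Equality comparison returns bool

bool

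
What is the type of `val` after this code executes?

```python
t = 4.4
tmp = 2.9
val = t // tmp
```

float // float returns float (floor division preserves float type)

float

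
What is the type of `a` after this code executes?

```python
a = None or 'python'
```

'or' with None returns the other value ('python', str)

str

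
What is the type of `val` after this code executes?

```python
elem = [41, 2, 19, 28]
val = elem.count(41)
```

list.count() returns int

int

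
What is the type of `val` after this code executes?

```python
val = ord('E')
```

ord() returns int (Unicode code point)

int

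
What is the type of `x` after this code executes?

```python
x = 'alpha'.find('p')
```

str.find() returns int (index, or -1)

int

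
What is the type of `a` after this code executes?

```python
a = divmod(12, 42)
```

divmod() returns a tuple (quotient, remainder)

tuple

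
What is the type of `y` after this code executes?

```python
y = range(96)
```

range() returns a range object

range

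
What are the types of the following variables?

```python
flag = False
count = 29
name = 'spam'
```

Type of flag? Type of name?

flag is bool; name is str

bool, str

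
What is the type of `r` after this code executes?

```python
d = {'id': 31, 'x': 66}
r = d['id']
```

Accessing dict[str, int] with key 'id' returns int value 31

int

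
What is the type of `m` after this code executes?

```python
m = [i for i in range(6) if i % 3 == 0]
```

A list comprehension [...] produces a list

list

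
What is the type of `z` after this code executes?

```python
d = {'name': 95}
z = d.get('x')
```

dict.get() returns None when key 'x' is not found and no default given

NoneType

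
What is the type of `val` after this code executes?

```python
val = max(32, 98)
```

max() of ints returns int

int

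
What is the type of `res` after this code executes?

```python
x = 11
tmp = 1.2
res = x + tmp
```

int + float returns float (11 + 1.2 = 12.2)

float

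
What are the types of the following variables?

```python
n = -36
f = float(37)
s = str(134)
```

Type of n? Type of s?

n is int; s is str

int, str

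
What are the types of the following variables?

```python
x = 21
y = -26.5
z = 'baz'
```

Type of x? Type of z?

x is int; z is str

int, str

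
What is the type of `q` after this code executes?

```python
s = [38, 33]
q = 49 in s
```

'in' operator returns bool

bool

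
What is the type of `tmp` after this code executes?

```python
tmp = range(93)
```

range() returns a range object

range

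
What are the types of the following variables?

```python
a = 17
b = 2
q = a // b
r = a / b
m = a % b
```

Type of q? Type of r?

int // int returns int; int / int returns float

int, float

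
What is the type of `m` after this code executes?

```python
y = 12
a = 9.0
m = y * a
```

int * float returns float (12 * 9.0 = 108.0)

float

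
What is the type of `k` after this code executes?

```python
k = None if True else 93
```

Ternary: condition is True, if branch (None) taken → NoneType

NoneType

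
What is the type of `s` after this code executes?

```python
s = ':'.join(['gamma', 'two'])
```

str.join() returns str

str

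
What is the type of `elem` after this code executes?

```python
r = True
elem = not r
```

'not' always returns bool

bool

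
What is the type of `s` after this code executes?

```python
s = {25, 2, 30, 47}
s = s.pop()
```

Popping from a set of ints returns int

int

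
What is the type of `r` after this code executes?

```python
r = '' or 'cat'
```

'or' returns first truthy value ('cat', which is str)

str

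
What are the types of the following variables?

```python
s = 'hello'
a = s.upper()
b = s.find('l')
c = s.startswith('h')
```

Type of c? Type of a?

str.startswith() returns bool; str.upper() returns str

bool, str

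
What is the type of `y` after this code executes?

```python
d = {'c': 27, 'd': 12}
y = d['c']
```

Accessing dict[str, int] with key 'c' returns int value 27

int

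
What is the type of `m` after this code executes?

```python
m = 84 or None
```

'or' returns first truthy value (84, int)

int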